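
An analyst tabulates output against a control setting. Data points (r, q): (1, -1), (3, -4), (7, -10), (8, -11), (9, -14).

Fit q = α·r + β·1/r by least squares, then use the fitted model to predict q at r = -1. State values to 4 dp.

Compute the Gram sums: Σr·r = 204, Σr·1/r = 5, Σ1/r·1/r = 294529/254016.
Moment sums: Σr·q = -297, Σ1/r·q = -3373/504.
Normal equations: [[204, 5]; [5, 294529/254016]]·[α, β]ᵀ = [-297, -3373/504]ᵀ.
Eliminating β: (294529/254016)·(row 1) − 5·(row 2) gives (4477793/21168)·α = (294529/254016)·(-297) − 5·(-3373/504) = -8775017/28224, so α = -26325051/17911172.
Then β = ((-3373/504) − 5·(-26325051/17911172))/(294529/254016) = 2534616/4477793.
At r = -1: q̂ = (-26325051/17911172)·(-1) + (2534616/4477793)·(-1) = 16186587/17911172.

q̂ = 0.9037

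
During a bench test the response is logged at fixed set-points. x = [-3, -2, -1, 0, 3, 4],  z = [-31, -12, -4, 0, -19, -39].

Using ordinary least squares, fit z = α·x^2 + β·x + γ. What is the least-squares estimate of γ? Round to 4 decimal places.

Normal-equation sums: Σx^2·x^2 = 435, Σx^2·x = 55, Σx^2 = 39, Σx·x = 39, Σx = 1, Σ1 = 6.
For Aᵀz: Σx^2·z = -1126, Σx·z = -92, Σz = -105.
Inverting the 3×3 Gram matrix, [α, β, γ]ᵀ = [-10207/3522, 1997/1174, 1856/1761]ᵀ.

γ = 1.0539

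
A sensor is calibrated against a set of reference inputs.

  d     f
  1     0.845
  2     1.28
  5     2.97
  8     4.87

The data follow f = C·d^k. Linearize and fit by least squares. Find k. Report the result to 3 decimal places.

Let Y = ln f. Fitting Y = k·ln d + ln C by least squares:
Σln d = 4.3820, Σ(ln d)² = 7.3948, Σln f = 2.7501, Σln d·ln f = 5.2150.
Equations: 7.3948·k + 4.3820·ln C = 5.2150;  4.3820·k + 4·ln C = 2.7501.
Solving (det = 10.3771): k = 0.84890, ln C = -0.24245.

k = 0.849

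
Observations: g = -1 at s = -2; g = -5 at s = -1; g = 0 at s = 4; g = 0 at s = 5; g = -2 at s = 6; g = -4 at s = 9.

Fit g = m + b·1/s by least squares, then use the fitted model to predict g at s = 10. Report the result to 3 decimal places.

Entries of MᵀM: Σ1 = 6, Σ1/s = -139/180, Σ1/s·1/s = 45121/32400.
Moment sums: Σg = -12, Σ1/s·g = 85/18.
MᵀM·[m, b]ᵀ = Mᵀg becomes [[6, -139/180]; [-139/180, 45121/32400]]·[m, b]ᵀ = [-12, 85/18]ᵀ.
det = 6·(45121/32400) − (-139/180)² = 50281/6480.
m = ((-12)·(45121/32400) − (-139/180)·(85/18))/(50281/6480) = -38482/22855; b = (6·(85/18) − (-139/180)·(-12))/(50281/6480) = 11232/4571.
At s = 10: ĝ = (-38482/22855)·(1) + (11232/4571)·(1/10) = -32866/22855.

ĝ = -1.438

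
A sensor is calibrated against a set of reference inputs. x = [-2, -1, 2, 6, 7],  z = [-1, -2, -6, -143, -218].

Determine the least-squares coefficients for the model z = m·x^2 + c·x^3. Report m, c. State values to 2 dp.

Sums needed: Σx^2·x^2 = 3730, Σx^2·x^3 = 24582, Σx^3·x^3 = 164434.
Moment sums: Σx^2·z = -15860, Σx^3·z = -105700.
MᵀM·[m, c]ᵀ = Mᵀz becomes [[3730, 24582]; [24582, 164434]]·[m, c]ᵀ = [-15860, -105700]ᵀ.
Determinant 3730·164434 − 24582² = 9064096.
m = ((-15860)·164434 − 24582·(-105700))/9064096 = -600365/566506; c = (3730·(-105700) − 24582·(-15860))/9064096 = -274405/566506.

m = -1.06, c = -0.48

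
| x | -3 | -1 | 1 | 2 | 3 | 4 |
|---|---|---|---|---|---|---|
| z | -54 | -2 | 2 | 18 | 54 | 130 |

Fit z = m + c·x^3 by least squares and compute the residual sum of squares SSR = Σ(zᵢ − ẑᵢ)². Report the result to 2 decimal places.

SSR = 3.40

Normal-equation sums: Σ1 = 6, Σx^3 = 72, Σx^3·x^3 = 5620.
For Mᵀz: Σz = 148, Σx^3·z = 11384.
So MᵀM·[m, c]ᵀ = Mᵀz: [[6, 72]; [72, 5620]]·[m, c]ᵀ = [148, 11384]ᵀ.
Eliminating c: 5620·(row 1) − 72·(row 2) gives 28536·m = 5620·148 − 72·11384 = 12112, so m = 1514/3567.
Then c = (11384 − 72·(1514/3567))/5620 = 2402/1189.
Residuals: 430/3567, -1442/3567, -1586/3567, 5044/3567, -3458/3567, 1012/3567; SSR = 12112/3567.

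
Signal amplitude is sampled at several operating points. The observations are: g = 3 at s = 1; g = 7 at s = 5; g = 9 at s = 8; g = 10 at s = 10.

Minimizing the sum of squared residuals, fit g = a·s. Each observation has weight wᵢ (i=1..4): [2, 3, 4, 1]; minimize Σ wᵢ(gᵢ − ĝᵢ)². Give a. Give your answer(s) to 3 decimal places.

a = 1.152

Sums needed: Σwᵢ·s·s = 433.
For MᵀWg: Σwᵢ·s·g = 499.
a = 499/433 = 1.15242.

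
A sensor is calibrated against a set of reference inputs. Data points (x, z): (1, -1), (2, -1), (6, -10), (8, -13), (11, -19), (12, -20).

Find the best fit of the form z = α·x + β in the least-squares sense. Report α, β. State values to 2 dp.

α = -1.83, β = 1.55

Entries of AᵀA: Σx·x = 370, Σx = 40, Σ1 = 6.
Moment sums: Σx·z = -616, Σz = -64.
Determinant 370·6 − 40² = 620.
α = ((-616)·6 − 40·(-64))/620 = -284/155; β = (370·(-64) − 40·(-616))/620 = 48/31.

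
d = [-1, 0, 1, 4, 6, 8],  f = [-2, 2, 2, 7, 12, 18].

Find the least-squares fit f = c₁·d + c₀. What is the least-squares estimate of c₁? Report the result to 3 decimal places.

With design matrix X, XᵀX = [[118, 18]; [18, 6]] and Xᵀf = [248, 39]ᵀ.
det = 118·6 − 18² = 384.
c₁ = (248·6 − 18·39)/384 = 131/64; c₀ = (118·39 − 18·248)/384 = 23/64.

c₁ = 2.047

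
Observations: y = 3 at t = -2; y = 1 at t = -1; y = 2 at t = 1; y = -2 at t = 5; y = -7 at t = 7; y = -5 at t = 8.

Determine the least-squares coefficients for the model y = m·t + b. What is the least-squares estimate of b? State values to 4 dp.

b = 1.3333

Forming XᵀX = [[144, 18]; [18, 6]] and Xᵀy = [-104, -8]ᵀ gives XᵀX·[m, b]ᵀ = Xᵀy.
Eliminating b: 6·(row 1) − 18·(row 2) gives 540·m = 6·(-104) − 18·(-8) = -480, so m = -8/9.
Then b = ((-8) − 18·(-8/9))/6 = 4/3.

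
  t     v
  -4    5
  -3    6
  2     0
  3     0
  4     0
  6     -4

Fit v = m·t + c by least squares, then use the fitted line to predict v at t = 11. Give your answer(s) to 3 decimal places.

The normal system XᵀX·[m, c]ᵀ = Xᵀv is [[90, 8]; [8, 6]]·[m, c]ᵀ = [-62, 7]ᵀ.
det = 90·6 − 8² = 476.
m = ((-62)·6 − 8·7)/476 = -107/119; c = (90·7 − 8·(-62))/476 = 563/238.
At t = 11: v̂ = (-107/119)·(11) + (563/238)·(1) = -1791/238.

v̂ = -7.525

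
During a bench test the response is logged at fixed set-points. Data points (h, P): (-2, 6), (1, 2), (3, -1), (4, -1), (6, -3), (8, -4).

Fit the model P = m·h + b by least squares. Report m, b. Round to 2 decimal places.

m = -1.01, b = 3.18

The normal system MᵀM·[m, b]ᵀ = MᵀP is [[130, 20]; [20, 6]]·[m, b]ᵀ = [-67, -1]ᵀ.
Determinant 130·6 − 20² = 380.
m = ((-67)·6 − 20·(-1))/380 = -191/190; b = (130·(-1) − 20·(-67))/380 = 121/38.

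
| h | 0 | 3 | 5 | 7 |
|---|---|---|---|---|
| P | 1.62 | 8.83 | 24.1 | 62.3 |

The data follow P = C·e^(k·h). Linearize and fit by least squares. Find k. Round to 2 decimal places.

Linearized form: ln P = k·h + ln C. From the 4 transformed points,
Σh = 15.0000, Σ(h)² = 83.0000, Σln P = 9.9748, Σh·ln P = 51.3693.
Equations: 83.0000·k + 15.0000·ln C = 51.3693;  15.0000·k + 4·ln C = 9.9748.
Slope k = (n·Σh·ln P − Σh·Σln P)/(n·Σ(h)² − (Σh)²) = (4·51.3693 − 15.0000·9.9748)/107.0000 = 0.52202; ln C = (Σln P − k·Σh)/n = 0.53613.

k = 0.52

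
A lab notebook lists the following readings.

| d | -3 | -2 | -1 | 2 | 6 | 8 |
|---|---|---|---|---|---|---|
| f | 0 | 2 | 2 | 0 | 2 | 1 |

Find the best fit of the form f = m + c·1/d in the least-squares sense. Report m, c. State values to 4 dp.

m = 1.0104, c = -0.9001

Normal-equation sums: Σ1 = 6, Σ1/d = -25/24, Σ1/d·1/d = 953/576.
For Mᵀf: Σf = 7, Σ1/d·f = -61/24.
MᵀM·[m, c]ᵀ = Mᵀf becomes [[6, -25/24]; [-25/24, 953/576]]·[m, c]ᵀ = [7, -61/24]ᵀ.
Δ = 6·(953/576) − (-25/24)² = 5093/576.
m = (7·(953/576) − (-25/24)·(-61/24))/(5093/576) = 5146/5093; c = (6·(-61/24) − (-25/24)·7)/(5093/576) = -4584/5093.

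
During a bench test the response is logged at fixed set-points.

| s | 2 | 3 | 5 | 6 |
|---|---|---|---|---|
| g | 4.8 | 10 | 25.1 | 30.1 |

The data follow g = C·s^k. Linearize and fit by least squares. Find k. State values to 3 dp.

k = 1.707

Let Y = ln g. Fitting Y = k·ln s + ln C by least squares:
AᵀA = [[7.4881, 5.1930]; [5.1930, 4]], rhs = [14.9040, 10.4986]ᵀ  (here Σln s = 5.1930, Σ(ln s)² = 7.4881, Σln g = 10.4986, Σln s·ln g = 14.9040).
Solving (det = 2.9856): k = 1.70733, ln C = 0.40813.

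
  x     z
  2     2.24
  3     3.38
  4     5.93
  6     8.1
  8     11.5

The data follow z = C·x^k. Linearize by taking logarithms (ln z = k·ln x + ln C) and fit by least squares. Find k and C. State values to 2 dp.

Linearized form: ln z = k·ln x + ln C. From the 5 transformed points,
AᵀA = [[11.1437, 7.0493]; [7.0493, 5]], rhs = [13.1915, 8.3386]ᵀ  (here Σln x = 7.0493, Σ(ln x)² = 11.1437, Σln z = 8.3386, Σln x·ln z = 13.1915).
Slope k = (n·Σln x·ln z − Σln x·Σln z)/(n·Σ(ln x)² − (Σln x)²) = (5·13.1915 − 7.0493·8.3386)/6.0265 = 1.19082; ln C = (Σln z − k·Σln x)/n = -0.01116, so C = exp(-0.01116) = 0.98890.

k = 1.19, C = 0.99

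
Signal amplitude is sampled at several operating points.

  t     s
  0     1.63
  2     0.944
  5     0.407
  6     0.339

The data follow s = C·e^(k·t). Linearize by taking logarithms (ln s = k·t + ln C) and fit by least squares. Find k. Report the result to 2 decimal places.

k = -0.27

With ln sᵢ as the transformed response and tᵢ as the regressor:
Over the data: Σt = 13.0000, Σ(t)² = 65.0000, Σln s = -1.5497, Σt·ln s = -11.1005.
Normal system: [[65.0000, 13.0000]; [13.0000, 4]]·[k, ln C]ᵀ = [-11.1005, -1.5497]ᵀ.
Δ = 65.0000·4 − (13.0000)² = 91.0000; k = (-11.1005·4 − 13.0000·-1.5497)/91.0000 = -0.26654, ln C = (65.0000·-1.5497 − 13.0000·-11.1005)/91.0000 = 0.47882.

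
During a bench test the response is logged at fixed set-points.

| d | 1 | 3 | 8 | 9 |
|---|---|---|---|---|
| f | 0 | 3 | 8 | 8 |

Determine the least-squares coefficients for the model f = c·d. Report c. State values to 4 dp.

Sums needed: Σd·d = 155.
For Aᵀf: Σd·f = 145.
Hence c = 145 / 155 ≈ 0.935484.

c = 0.9355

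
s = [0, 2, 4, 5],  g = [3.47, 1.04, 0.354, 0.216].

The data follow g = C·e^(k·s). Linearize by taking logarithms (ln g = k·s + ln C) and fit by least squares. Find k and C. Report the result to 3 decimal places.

k = -0.556, C = 3.341

Linearized form: ln g = k·s + ln C. From the 4 transformed points,
Σs = 11.0000, Σ(s)² = 45.0000, Σln g = -1.2876, Σs·ln g = -11.7378.
Normal system: [[45.0000, 11.0000]; [11.0000, 4]]·[k, ln C]ᵀ = [-11.7378, -1.2876]ᵀ.
Slope k = (n·Σs·ln g − Σs·Σln g)/(n·Σ(s)² − (Σs)²) = (4·-11.7378 − 11.0000·-1.2876)/59.0000 = -0.55573; ln C = (Σln g − k·Σs)/n = 1.20636, so C = exp(1.20636) = 3.34131.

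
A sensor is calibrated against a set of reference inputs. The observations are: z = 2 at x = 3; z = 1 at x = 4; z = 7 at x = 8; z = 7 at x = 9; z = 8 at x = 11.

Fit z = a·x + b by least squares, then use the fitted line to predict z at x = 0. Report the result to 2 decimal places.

ẑ = -1.39

From the data, Σx·x = 291, Σx = 35, Σ1 = 5.
Moment sums: Σx·z = 217, Σz = 25.
Δ = 291·5 − 35² = 230.
a = (217·5 − 35·25)/230 = 21/23; b = (291·25 − 35·217)/230 = -32/23.
At x = 0: ẑ = (21/23)·(0) + (-32/23)·(1) = -32/23.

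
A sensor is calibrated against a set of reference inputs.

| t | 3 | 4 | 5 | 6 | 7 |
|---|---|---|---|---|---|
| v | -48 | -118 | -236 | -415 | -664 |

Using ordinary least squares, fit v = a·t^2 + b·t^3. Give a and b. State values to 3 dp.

Compute the Gram sums: Σt^2·t^2 = 4659, Σt^2·t^3 = 28975, Σt^3·t^3 = 184755.
Moment sums: Σt^2·v = -55696, Σt^3·v = -355740.
XᵀX·[a, b]ᵀ = Xᵀv becomes [[4659, 28975]; [28975, 184755]]·[a, b]ᵀ = [-55696, -355740]ᵀ.
Δ = 4659·184755 − 28975² = 21222920.
a = ((-55696)·184755 − 28975·(-355740))/21222920 = 872601/1061146; b = (4659·(-355740) − 28975·(-55696))/21222920 = -2180053/1061146.

a = 0.822, b = -2.054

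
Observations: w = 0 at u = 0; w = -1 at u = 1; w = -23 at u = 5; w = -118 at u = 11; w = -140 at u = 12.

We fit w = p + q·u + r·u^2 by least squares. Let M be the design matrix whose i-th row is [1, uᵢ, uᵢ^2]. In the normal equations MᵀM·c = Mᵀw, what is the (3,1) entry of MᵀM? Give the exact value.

291

Row 3 ↔ basis u^2, column 1 ↔ basis 1, so (MᵀM)_{3,1} = Σᵢ u^2 = (0)·(1) + (1)·(1) + (25)·(1) + (121)·(1) + (144)·(1) = 291.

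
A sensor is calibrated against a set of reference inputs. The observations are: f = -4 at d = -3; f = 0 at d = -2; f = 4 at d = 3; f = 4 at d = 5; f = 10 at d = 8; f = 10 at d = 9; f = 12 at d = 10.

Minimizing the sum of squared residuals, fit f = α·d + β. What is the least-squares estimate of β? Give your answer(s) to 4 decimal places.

β = 0.4301

From the data, Σd·d = 292, Σd = 30, Σ1 = 7.
For Xᵀf: Σd·f = 334, Σf = 36.
Normal equations: [[292, 30]; [30, 7]]·[α, β]ᵀ = [334, 36]ᵀ.
Determinant 292·7 − 30² = 1144.
α = (334·7 − 30·36)/1144 = 629/572; β = (292·36 − 30·334)/1144 = 123/286.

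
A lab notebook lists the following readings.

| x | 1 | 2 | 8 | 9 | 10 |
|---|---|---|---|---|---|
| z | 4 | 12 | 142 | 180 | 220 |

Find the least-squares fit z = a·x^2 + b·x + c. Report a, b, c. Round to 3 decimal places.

a = 2.107, b = 0.792, c = 1.478

Sums needed: Σx^2·x^2 = 20674, Σx^2·x = 2250, Σx^2 = 250, Σx·x = 250, Σx = 30, Σ1 = 5.
Moment sums: Σx^2·z = 45720, Σx·z = 4984, Σz = 558.
Normal equations: [[20674, 2250, 250]; [2250, 250, 30]; [250, 30, 5]]·[a, b, c]ᵀ = [45720, 4984, 558]ᵀ.
Row-reducing yields a = 255/121, b = 479/605, c = 894/605.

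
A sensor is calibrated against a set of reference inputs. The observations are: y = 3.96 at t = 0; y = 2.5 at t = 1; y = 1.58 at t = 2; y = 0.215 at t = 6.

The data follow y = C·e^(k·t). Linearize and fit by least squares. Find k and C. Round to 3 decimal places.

With ln yᵢ as the transformed response and tᵢ as the regressor:
Σt = 9.0000, Σ(t)² = 41.0000, Σln y = 1.2128, Σt·ln y = -7.3916.
Equations: 41.0000·k + 9.0000·ln C = -7.3916;  9.0000·k + 4·ln C = 1.2128.
Slope k = (n·Σt·ln y − Σt·Σln y)/(n·Σ(t)² − (Σt)²) = (4·-7.3916 − 9.0000·1.2128)/83.0000 = -0.48773; ln C = (Σln y − k·Σt)/n = 1.40061, so C = exp(1.40061) = 4.05767.

k = -0.488, C = 4.058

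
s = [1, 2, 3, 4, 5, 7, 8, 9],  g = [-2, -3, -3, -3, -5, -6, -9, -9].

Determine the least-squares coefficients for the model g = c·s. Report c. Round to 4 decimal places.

c = -1.0000

Entries of AᵀA: Σs·s = 249.
For Aᵀg: Σs·g = -249.
AᵀA·[c]ᵀ = Aᵀg becomes [[249]]·[c]ᵀ = [-249]ᵀ.
c = (-249)/249 = -1.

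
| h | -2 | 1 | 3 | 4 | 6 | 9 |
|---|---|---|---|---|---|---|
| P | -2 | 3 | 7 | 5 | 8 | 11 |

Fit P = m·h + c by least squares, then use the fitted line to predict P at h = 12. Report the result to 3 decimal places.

Normal-equation sums: Σh·h = 147, Σh = 21, Σ1 = 6.
And Σh·P = 195, ΣP = 32.
Eliminating c: 6·(row 1) − 21·(row 2) gives 441·m = 6·195 − 21·32 = 498, so m = 166/147.
Then c = (32 − 21·(166/147))/6 = 29/21.
At h = 12: P̂ = (166/147)·(12) + (29/21)·(1) = 2195/147.

P̂ = 14.932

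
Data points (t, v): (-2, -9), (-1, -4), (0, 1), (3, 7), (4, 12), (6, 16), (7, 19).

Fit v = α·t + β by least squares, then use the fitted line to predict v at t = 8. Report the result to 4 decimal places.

Entries of XᵀX: Σt·t = 115, Σt = 17, Σ1 = 7.
For Xᵀv: Σt·v = 320, Σv = 42.
det = 115·7 − 17² = 516.
α = (320·7 − 17·42)/516 = 763/258; β = (115·42 − 17·320)/516 = -305/258.
At t = 8: v̂ = (763/258)·(8) + (-305/258)·(1) = 1933/86.

v̂ = 22.4767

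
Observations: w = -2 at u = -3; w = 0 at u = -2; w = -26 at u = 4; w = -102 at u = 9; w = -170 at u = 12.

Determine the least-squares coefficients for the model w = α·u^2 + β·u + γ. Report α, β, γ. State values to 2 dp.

α = -0.97, β = -2.48, γ = -0.85

AᵀA·[α, β, γ]ᵀ = Aᵀw reads: 27650·α + 2486·β + 254·γ = -33176;  2486·α + 254·β + 20·γ = -3056;  254·α + 20·β + 5·γ = -300.
Inverting the 3×3 Gram matrix, [α, β, γ]ᵀ = [-6815/7032, -5811/2344, -2993/3516]ᵀ.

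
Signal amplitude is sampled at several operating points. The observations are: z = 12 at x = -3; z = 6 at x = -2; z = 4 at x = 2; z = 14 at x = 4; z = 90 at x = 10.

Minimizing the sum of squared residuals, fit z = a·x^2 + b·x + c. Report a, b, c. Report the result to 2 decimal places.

a = 0.95, b = -0.62, c = 1.32

Entries of AᵀA: Σx^2·x^2 = 10369, Σx^2·x = 1037, Σx^2 = 133, Σx·x = 133, Σx = 11, Σ1 = 5.
For Aᵀz: Σx^2·z = 9372, Σx·z = 916, Σz = 126.
Normal equations: [[10369, 1037, 133]; [1037, 133, 11]; [133, 11, 5]]·[a, b, c]ᵀ = [9372, 916, 126]ᵀ.
Inverting the 3×3 Gram matrix, [a, b, c]ᵀ = [11809/12441, -7751/12441, 5482/4147]ᵀ.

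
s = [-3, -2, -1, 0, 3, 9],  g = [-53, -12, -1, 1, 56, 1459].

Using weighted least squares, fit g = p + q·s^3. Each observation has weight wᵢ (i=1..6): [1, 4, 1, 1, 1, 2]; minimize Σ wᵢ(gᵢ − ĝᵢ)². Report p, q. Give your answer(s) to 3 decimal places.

Normal-equation sums: Σwᵢ·1 = 10, Σwᵢ·s^3 = 1425, Σwᵢ·s^3·s^3 = 1064597.
And Σwᵢ·g = 2873, Σwᵢ·s^3·g = 2130550.
Eliminating q: 1064597·(row 1) − 1425·(row 2) gives 8615345·p = 1064597·2873 − 1425·2130550 = 22553431, so p = 22553431/8615345.
Then q = (2130550 − 1425·(22553431/8615345))/1064597 = 3442295/1723069.

p = 2.618, q = 1.998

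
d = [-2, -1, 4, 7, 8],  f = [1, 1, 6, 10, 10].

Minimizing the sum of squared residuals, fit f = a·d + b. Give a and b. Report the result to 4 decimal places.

a = 0.9831, b = 2.4541

Compute the Gram sums: Σd·d = 134, Σd = 16, Σ1 = 5.
And Σd·f = 171, Σf = 28.
Δ = 134·5 − 16² = 414.
a = (171·5 − 16·28)/414 = 407/414; b = (134·28 − 16·171)/414 = 508/207.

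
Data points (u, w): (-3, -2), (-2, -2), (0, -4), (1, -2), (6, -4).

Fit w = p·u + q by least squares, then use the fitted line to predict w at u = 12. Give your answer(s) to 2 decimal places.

ŵ = -5.25

From the data, Σu·u = 50, Σu = 2, Σ1 = 5.
For Aᵀw: Σu·w = -16, Σw = -14.
AᵀA·[p, q]ᵀ = Aᵀw becomes [[50, 2]; [2, 5]]·[p, q]ᵀ = [-16, -14]ᵀ.
Determinant 50·5 − 2² = 246.
p = ((-16)·5 − 2·(-14))/246 = -26/123; q = (50·(-14) − 2·(-16))/246 = -334/123.
At u = 12: ŵ = (-26/123)·(12) + (-334/123)·(1) = -646/123.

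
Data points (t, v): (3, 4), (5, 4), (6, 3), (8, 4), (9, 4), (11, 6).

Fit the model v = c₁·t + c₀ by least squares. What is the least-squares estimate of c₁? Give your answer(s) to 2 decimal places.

Normal-equation sums: Σt·t = 336, Σt = 42, Σ1 = 6.
For Xᵀv: Σt·v = 184, Σv = 25.
Normal equations: [[336, 42]; [42, 6]]·[c₁, c₀]ᵀ = [184, 25]ᵀ.
Eliminating c₀: 6·(row 1) − 42·(row 2) gives 252·c₁ = 6·184 − 42·25 = 54, so c₁ = 3/14.
Then c₀ = (25 − 42·(3/14))/6 = 8/3.

c₁ = 0.21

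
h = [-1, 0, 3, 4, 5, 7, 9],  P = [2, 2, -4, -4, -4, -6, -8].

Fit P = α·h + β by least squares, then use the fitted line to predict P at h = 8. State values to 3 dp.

P̂ = -7.409

Sums needed: Σh·h = 181, Σh = 27, Σ1 = 7.
Right-hand side: Σh·P = -164, ΣP = -22.
Eliminating β: 7·(row 1) − 27·(row 2) gives 538·α = 7·(-164) − 27·(-22) = -554, so α = -277/269.
Then β = ((-22) − 27·(-277/269))/7 = 223/269.
At h = 8: P̂ = (-277/269)·(8) + (223/269)·(1) = -1993/269.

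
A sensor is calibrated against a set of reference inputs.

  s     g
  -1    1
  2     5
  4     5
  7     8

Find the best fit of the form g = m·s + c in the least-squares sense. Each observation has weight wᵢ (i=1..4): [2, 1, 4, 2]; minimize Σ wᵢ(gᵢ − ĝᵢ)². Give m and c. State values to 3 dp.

The normal equations are: 168·m + 30·c = 200;  30·m + 9·c = 43.
Eliminating c: 9·(row 1) − 30·(row 2) gives 612·m = 9·200 − 30·43 = 510, so m = 5/6.
Then c = (43 − 30·(5/6))/9 = 2.

m = 0.833, c = 2.000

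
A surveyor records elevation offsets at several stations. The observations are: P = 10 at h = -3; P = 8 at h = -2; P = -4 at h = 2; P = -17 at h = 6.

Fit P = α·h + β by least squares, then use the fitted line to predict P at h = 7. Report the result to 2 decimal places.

Setting ∂/∂α … = 0 gives: 53·α + 3·β = -156;  3·α + 4·β = -3.
Determinant 53·4 − 3² = 203.
α = ((-156)·4 − 3·(-3))/203 = -615/203; β = (53·(-3) − 3·(-156))/203 = 309/203.
At h = 7: P̂ = (-615/203)·(7) + (309/203)·(1) = -3996/203.

P̂ = -19.68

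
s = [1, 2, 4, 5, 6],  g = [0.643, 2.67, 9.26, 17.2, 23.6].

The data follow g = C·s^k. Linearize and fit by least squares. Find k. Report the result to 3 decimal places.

k = 2.001

With ln gᵢ as the transformed response and ln sᵢ as the regressor:
AᵀA = [[8.2030, 5.4806]; [5.4806, 5]], rhs = [14.0091, 8.7723]ᵀ  (here Σln s = 5.4806, Σ(ln s)² = 8.2030, Σln g = 8.7723, Σln s·ln g = 14.0091).
Δ = 8.2030·5 − (5.4806)² = 10.9774; k = (14.0091·5 − 5.4806·8.7723)/10.9774 = 2.00117, ln C = (8.2030·8.7723 − 5.4806·14.0091)/10.9774 = -0.43907.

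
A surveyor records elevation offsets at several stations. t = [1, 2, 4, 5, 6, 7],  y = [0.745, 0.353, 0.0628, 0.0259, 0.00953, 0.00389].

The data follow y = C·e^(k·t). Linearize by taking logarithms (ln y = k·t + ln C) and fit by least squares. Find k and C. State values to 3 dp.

k = -0.881, C = 1.972

Let Y = ln y. Fitting Y = k·t + ln C by least squares:
Σt = 25.0000, Σ(t)² = 131.0000, Σln y = -17.9596, Σt·ln y = -98.4810.
Normal system: [[131.0000, 25.0000]; [25.0000, 6]]·[k, ln C]ᵀ = [-98.4810, -17.9596]ᵀ.
Δ = 131.0000·6 − (25.0000)² = 161.0000; k = (-98.4810·6 − 25.0000·-17.9596)/161.0000 = -0.88134, ln C = (131.0000·-17.9596 − 25.0000·-98.4810)/161.0000 = 0.67897, so C = exp(0.67897) = 1.97184.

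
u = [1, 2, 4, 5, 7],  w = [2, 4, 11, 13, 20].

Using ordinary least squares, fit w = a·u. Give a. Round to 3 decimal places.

a = 2.726

Entries of MᵀM: Σu·u = 95.
Right-hand side: Σu·w = 259.
MᵀM·[a]ᵀ = Mᵀw becomes [[95]]·[a]ᵀ = [259]ᵀ.
a = 259/95 = 2.72632.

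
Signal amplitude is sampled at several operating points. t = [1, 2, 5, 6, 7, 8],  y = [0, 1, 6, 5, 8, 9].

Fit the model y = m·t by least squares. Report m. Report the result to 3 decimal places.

m = 1.061

Compute the Gram sums: Σt·t = 179.
Moment sums: Σt·y = 190.
m = 190/179 = 1.06145.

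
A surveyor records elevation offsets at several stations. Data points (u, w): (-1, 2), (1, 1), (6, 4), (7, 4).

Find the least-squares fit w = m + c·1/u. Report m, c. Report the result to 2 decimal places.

m = 2.77, c = -0.30

Normal-equation sums: Σ1 = 4, Σ1/u = 13/42, Σ1/u·1/u = 3613/1764.
Moment sums: Σw = 11, Σ1/u·w = 5/21.
Normal equations: [[4, 13/42]; [13/42, 3613/1764]]·[m, c]ᵀ = [11, 5/21]ᵀ.
Determinant 4·(3613/1764) − (13/42)² = 1587/196.
m = (11·(3613/1764) − (13/42)·(5/21))/(1587/196) = 39613/14283; c = (4·(5/21) − (13/42)·11)/(1587/196) = -1442/4761.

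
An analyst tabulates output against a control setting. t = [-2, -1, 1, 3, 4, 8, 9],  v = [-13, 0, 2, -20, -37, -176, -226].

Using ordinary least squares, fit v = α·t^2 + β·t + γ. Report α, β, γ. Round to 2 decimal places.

From the data, Σt^2·t^2 = 11012, Σt^2·t = 1324, Σt^2 = 176, Σt·t = 176, Σt = 22, Σ1 = 7.
For Aᵀv: Σt^2·v = -30392, Σt·v = -3622, Σv = -470.
AᵀA·[α, β, γ]ᵀ = Aᵀv becomes [[11012, 1324, 176]; [1324, 176, 22]; [176, 22, 7]]·[α, β, γ]ᵀ = [-30392, -3622, -470]ᵀ.
Row-reducing yields α = -96681/31976, β = 55619/31976, γ = 7791/2284.

α = -3.02, β = 1.74, γ = 3.41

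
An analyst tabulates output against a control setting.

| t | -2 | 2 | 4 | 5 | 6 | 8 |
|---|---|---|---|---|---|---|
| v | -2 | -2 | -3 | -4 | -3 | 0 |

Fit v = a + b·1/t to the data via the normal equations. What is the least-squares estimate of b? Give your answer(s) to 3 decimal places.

b = -0.576

AᵀA·[a, b]ᵀ = Aᵀv reads: 6·a + (89/120)·b = -14;  (89/120)·a + (9301/14400)·b = -41/20.
Δ = 6·(9301/14400) − (89/120)² = 9577/2880.
a = ((-14)·(9301/14400) − (89/120)·(-41/20))/(9577/2880) = -21664/9577; b = (6·(-41/20) − (89/120)·(-14))/(9577/2880) = -5520/9577.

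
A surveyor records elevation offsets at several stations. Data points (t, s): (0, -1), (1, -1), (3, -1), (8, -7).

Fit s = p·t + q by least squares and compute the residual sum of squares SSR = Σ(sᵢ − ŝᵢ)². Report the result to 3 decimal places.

SSR = 3.316

AᵀA·[p, q]ᵀ = Aᵀs reads: 74·p + 12·q = -60;  12·p + 4·q = -10.
Eliminating q: 4·(row 1) − 12·(row 2) gives 152·p = 4·(-60) − 12·(-10) = -120, so p = -15/19.
Then q = ((-10) − 12·(-15/19))/4 = -5/38.
Residuals: -33/38, -3/38, 3/2, -21/38; SSR = 63/19.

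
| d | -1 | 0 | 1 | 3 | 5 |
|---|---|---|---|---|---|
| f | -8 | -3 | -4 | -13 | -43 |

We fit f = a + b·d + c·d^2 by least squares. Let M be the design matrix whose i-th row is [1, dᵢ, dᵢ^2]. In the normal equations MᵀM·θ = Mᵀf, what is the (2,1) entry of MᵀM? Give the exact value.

8

Row 2 ↔ basis d, column 1 ↔ basis 1, so (MᵀM)_{2,1} = Σᵢ d = (-1)·(1) + (0)·(1) + (1)·(1) + (3)·(1) + (5)·(1) = 8.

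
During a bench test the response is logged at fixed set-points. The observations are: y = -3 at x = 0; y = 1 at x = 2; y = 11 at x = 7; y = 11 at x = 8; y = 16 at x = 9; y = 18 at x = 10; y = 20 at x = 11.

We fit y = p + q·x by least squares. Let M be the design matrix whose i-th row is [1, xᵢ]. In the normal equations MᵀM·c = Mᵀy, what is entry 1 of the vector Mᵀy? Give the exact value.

Entry 1 ↔ basis 1, so (Mᵀy)_{1} = Σᵢ yᵢ = (1)·(-3) + (1)·(1) + (1)·(11) + (1)·(11) + (1)·(16) + (1)·(18) + (1)·(20) = 74.

74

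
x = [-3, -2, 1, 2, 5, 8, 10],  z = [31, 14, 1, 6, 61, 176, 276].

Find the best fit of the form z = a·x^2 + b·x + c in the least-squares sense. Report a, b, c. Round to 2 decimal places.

The normal system AᵀA·[a, b, c]ᵀ = Aᵀz is [[14835, 1611, 207]; [1611, 207, 21]; [207, 21, 7]]·[a, b, c]ᵀ = [40749, 4365, 565]ᵀ.
Solving the 3×3 system (Gaussian elimination) gives a = 53059/17803, b = -104050/53409, c = -28024/17803.

a = 2.98, b = -1.95, c = -1.57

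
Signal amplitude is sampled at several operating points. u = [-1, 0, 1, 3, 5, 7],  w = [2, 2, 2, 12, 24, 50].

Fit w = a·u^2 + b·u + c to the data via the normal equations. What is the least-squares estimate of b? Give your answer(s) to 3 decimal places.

Sums needed: Σu^2·u^2 = 3109, Σu^2·u = 495, Σu^2 = 85, Σu·u = 85, Σu = 15, Σ1 = 6.
Right-hand side: Σu^2·w = 3162, Σu·w = 506, Σw = 92.
Normal equations: [[3109, 495, 85]; [495, 85, 15]; [85, 15, 6]]·[a, b, c]ᵀ = [3162, 506, 92]ᵀ.
Inverting the 3×3 Gram matrix, [a, b, c]ᵀ = [3095/3202, 991/16010, 2378/1601]ᵀ.

b = 0.062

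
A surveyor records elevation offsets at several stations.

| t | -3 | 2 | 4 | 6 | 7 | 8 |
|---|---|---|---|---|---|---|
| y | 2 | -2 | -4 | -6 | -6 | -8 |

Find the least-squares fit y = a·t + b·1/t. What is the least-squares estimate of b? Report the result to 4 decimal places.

From the data, Σt·t = 178, Σt·1/t = 6, Σ1/t·1/t = 13757/28224.
Right-hand side: Σt·y = -168, Σ1/t·y = -116/21.
So MᵀM·[a, b]ᵀ = Mᵀy: [[178, 6]; [6, 13757/28224]]·[a, b]ᵀ = [-168, -116/21]ᵀ.
Δ = 178·(13757/28224) − 6² = 716341/14112.
a = ((-168)·(13757/28224) − 6·(-116/21))/(716341/14112) = -687876/716341; b = (178·(-116/21) − 6·(-168))/(716341/14112) = 349440/716341.

b = 0.4878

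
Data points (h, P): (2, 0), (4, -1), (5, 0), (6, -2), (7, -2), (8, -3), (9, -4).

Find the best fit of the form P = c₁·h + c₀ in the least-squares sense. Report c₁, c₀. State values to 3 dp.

c₁ = -0.566, c₀ = 1.598

Compute the Gram sums: Σh·h = 275, Σh = 41, Σ1 = 7.
For XᵀP: Σh·P = -90, ΣP = -12.
XᵀX·[c₁, c₀]ᵀ = XᵀP becomes [[275, 41]; [41, 7]]·[c₁, c₀]ᵀ = [-90, -12]ᵀ.
Determinant 275·7 − 41² = 244.
c₁ = ((-90)·7 − 41·(-12))/244 = -69/122; c₀ = (275·(-12) − 41·(-90))/244 = 195/122.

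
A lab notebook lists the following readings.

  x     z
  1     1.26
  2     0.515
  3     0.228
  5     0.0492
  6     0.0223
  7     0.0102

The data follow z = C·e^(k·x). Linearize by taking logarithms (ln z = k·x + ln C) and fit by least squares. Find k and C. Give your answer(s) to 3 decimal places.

Linearized form: ln z = k·x + ln C. From the 6 transformed points,
AᵀA = [[124.0000, 24.0000]; [24.0000, 6]], rhs = [-75.5072, -13.3113]ᵀ  (here Σx = 24.0000, Σ(x)² = 124.0000, Σln z = -13.3113, Σx·ln z = -75.5072).
Δ = 124.0000·6 − (24.0000)² = 168.0000; k = (-75.5072·6 − 24.0000·-13.3113)/168.0000 = -0.79507, ln C = (124.0000·-13.3113 − 24.0000·-75.5072)/168.0000 = 0.96175, so C = exp(0.96175) = 2.61626.

k = -0.795, C = 2.616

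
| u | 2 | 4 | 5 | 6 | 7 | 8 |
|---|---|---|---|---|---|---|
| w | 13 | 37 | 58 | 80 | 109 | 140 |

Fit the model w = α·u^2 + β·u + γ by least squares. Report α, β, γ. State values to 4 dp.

Setting ∂/∂α … = 0 gives: 8690·α + 1268·β + 194·γ = 19275;  1268·α + 194·β + 32·γ = 2827;  194·α + 32·β + 6·γ = 437.
Solving the 3×3 system (Gaussian elimination) gives α = 13/6, β = -83/210, γ = 171/35.

α = 2.1667, β = -0.3952, γ = 4.8857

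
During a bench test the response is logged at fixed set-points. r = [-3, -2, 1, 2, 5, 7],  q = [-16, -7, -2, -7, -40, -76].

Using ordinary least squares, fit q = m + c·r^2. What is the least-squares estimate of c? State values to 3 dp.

AᵀA·[m, c]ᵀ = Aᵀq reads: 6·m + 92·c = -148;  92·m + 3140·c = -4926.
det = 6·3140 − 92² = 10376.
m = ((-148)·3140 − 92·(-4926))/10376 = -1441/1297; c = (6·(-4926) − 92·(-148))/10376 = -3985/2594.

c = -1.536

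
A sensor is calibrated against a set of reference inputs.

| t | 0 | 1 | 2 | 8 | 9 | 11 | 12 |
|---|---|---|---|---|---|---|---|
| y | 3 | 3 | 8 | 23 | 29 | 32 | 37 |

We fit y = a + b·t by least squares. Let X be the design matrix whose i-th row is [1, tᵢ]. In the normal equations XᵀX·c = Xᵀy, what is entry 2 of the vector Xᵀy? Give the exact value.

Entry 2 ↔ basis t, so (Xᵀy)_{2} = Σᵢ (t)·yᵢ = (0)·(3) + (1)·(3) + (2)·(8) + (8)·(23) + (9)·(29) + (11)·(32) + (12)·(37) = 1260.

1260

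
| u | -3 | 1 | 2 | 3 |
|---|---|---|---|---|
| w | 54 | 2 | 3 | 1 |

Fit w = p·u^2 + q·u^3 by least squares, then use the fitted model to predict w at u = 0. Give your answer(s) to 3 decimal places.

Setting ∂/∂p … = 0 gives: 179·p + 33·q = 509;  33·p + 1523·q = -1405.
(Σu^2·u^2 = 179, Σu^2·u^3 = 33, Σu^3·u^3 = 1523, Σu^2·w = 509, Σu^3·w = -1405.)
Determinant 179·1523 − 33² = 271528.
p = (509·1523 − 33·(-1405))/271528 = 205393/67882; q = (179·(-1405) − 33·509)/271528 = -67073/67882.
At u = 0: ŵ = (205393/67882)·(0) + (-67073/67882)·(0) = 0.

ŵ = 0.000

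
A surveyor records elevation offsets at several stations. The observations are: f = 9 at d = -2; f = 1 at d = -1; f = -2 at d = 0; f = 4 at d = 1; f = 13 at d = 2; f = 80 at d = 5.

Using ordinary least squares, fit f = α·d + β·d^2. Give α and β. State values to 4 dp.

Sums needed: Σd·d = 35, Σd·d^2 = 125, Σd^2·d^2 = 659.
Moment sums: Σd·f = 411, Σd^2·f = 2093.
Normal equations: [[35, 125]; [125, 659]]·[α, β]ᵀ = [411, 2093]ᵀ.
Eliminating β: 659·(row 1) − 125·(row 2) gives 7440·α = 659·411 − 125·2093 = 9224, so α = 1153/930.
Then β = (2093 − 125·(1153/930))/659 = 547/186.

α = 1.2398, β = 2.9409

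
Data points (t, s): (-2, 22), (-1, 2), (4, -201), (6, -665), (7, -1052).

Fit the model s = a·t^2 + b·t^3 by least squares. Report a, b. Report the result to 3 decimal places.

a = -0.594, b = -2.982

With design matrix A, AᵀA = [[3970, 25574]; [25574, 168466]] and Aᵀs = [-78614, -517518]ᵀ.
Eliminating b: 168466·(row 1) − 25574·(row 2) gives 14780544·a = 168466·(-78614) − 25574·(-517518) = -8780792, so a = -1097599/1847568.
Then b = ((-517518) − 25574·(-1097599/1847568))/168466 = -5509003/1847568.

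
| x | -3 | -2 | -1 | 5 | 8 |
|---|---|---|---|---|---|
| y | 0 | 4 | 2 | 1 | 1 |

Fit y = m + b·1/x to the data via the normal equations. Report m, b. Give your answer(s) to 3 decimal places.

m = 1.204, b = -1.312

Normal-equation sums: Σ1 = 5, Σ1/x = -181/120, Σ1/x·1/x = 20401/14400.
And Σy = 8, Σ1/x·y = -147/40.
AᵀA·[m, b]ᵀ = Aᵀy becomes [[5, -181/120]; [-181/120, 20401/14400]]·[m, b]ᵀ = [8, -147/40]ᵀ.
det = 5·(20401/14400) − (-181/120)² = 17311/3600.
m = (8·(20401/14400) − (-181/120)·(-147/40))/(17311/3600) = 83387/69244; b = (5·(-147/40) − (-181/120)·8)/(17311/3600) = -22710/17311.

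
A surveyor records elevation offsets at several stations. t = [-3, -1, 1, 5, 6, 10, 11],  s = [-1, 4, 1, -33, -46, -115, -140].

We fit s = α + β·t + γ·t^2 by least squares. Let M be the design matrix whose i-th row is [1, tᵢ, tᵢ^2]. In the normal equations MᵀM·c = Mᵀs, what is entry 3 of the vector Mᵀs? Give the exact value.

Entry 3 ↔ basis t^2, so (Mᵀs)_{3} = Σᵢ (t^2)·sᵢ = (9)·(-1) + (1)·(4) + (1)·(1) + (25)·(-33) + (36)·(-46) + (100)·(-115) + (121)·(-140) = -30925.

-30925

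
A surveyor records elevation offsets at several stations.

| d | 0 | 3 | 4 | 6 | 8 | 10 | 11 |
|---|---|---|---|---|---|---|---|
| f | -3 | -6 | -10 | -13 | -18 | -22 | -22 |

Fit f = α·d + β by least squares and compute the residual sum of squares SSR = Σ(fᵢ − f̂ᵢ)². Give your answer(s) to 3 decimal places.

Normal-equation sums: Σd·d = 346, Σd = 42, Σ1 = 7.
Moment sums: Σd·f = -742, Σf = -94.
Δ = 346·7 − 42² = 658.
α = ((-742)·7 − 42·(-94))/658 = -89/47; β = (346·(-94) − 42·(-742))/658 = -680/329.
Residuals: -307/329, 575/329, -118/329, 3/7, -258/329, -328/329, 295/329; SSR = 2188/329.

SSR = 6.650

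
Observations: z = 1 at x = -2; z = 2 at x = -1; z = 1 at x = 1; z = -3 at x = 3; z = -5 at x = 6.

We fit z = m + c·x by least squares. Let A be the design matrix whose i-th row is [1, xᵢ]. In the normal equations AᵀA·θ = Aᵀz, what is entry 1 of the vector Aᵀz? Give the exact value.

Entry 1 ↔ basis 1, so (Aᵀz)_{1} = Σᵢ zᵢ = (1)·(1) + (1)·(2) + (1)·(1) + (1)·(-3) + (1)·(-5) = -4.

-4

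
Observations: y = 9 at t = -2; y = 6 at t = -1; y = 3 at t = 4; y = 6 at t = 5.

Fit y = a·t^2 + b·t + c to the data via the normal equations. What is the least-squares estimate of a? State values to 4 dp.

a = 0.5000

With design matrix M, MᵀM = [[898, 180, 46]; [180, 46, 6]; [46, 6, 4]] and Mᵀy = [240, 18, 24]ᵀ.
Solving the 3×3 system (Gaussian elimination) gives a = 1/2, b = -147/74, c = 239/74.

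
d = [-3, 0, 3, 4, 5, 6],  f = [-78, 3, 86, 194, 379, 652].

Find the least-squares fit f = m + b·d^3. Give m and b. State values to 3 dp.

m = 3.286, b = 3.003

With design matrix X, XᵀX = [[6, 405]; [405, 67835]] and Xᵀf = [1236, 205051]ᵀ.
Determinant 6·67835 − 405² = 242985.
m = (1236·67835 − 405·205051)/242985 = 53227/16199; b = (6·205051 − 405·1236)/242985 = 243242/80995.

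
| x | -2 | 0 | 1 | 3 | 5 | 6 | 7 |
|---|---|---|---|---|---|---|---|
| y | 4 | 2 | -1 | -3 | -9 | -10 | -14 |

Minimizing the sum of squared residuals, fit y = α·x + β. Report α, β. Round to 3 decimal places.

α = -1.981, β = 1.231

Forming MᵀM = [[124, 20]; [20, 7]] and Mᵀy = [-221, -31]ᵀ gives MᵀM·[α, β]ᵀ = Mᵀy.
Eliminating β: 7·(row 1) − 20·(row 2) gives 468·α = 7·(-221) − 20·(-31) = -927, so α = -103/52.
Then β = ((-31) − 20·(-103/52))/7 = 16/13.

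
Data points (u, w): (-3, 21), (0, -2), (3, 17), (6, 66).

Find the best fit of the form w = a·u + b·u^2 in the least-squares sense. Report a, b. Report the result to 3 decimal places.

From the data, Σu·u = 54, Σu·u^2 = 216, Σu^2·u^2 = 1458.
And Σu·w = 384, Σu^2·w = 2718.
Normal equations: [[54, 216]; [216, 1458]]·[a, b]ᵀ = [384, 2718]ᵀ.
det = 54·1458 − 216² = 32076.
a = (384·1458 − 216·2718)/32076 = -28/33; b = (54·2718 − 216·384)/32076 = 197/99.

a = -0.848, b = 1.990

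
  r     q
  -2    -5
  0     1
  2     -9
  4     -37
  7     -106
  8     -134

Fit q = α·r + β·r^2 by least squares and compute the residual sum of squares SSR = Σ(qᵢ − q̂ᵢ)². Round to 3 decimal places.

With design matrix M, MᵀM = [[137, 919]; [919, 6785]] and Mᵀq = [-1970, -14418]ᵀ.
Determinant 137·6785 − 919² = 84984.
α = ((-1970)·6785 − 919·(-14418))/84984 = -29077/21246; β = (137·(-14418) − 919·(-1970))/84984 = -41209/21246.
Residuals: 226/10623, 1, 5296/3541, -5225/10623, -14648/10623, 3838/3541; SSR = 69638/10623.

SSR = 6.555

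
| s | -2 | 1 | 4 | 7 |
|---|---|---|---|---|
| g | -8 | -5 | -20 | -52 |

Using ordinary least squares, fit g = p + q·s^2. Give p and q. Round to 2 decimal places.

Entries of MᵀM: Σ1 = 4, Σs^2 = 70, Σs^2·s^2 = 2674.
Moment sums: Σg = -85, Σs^2·g = -2905.
Normal equations: [[4, 70]; [70, 2674]]·[p, q]ᵀ = [-85, -2905]ᵀ.
det = 4·2674 − 70² = 5796.
p = ((-85)·2674 − 70·(-2905))/5796 = -95/23; q = (4·(-2905) − 70·(-85))/5796 = -45/46.

p = -4.13, q = -0.98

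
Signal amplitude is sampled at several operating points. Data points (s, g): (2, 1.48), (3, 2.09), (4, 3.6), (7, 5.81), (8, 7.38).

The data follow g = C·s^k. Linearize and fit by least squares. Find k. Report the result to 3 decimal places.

k = 1.156

With ln gᵢ as the transformed response and ln sᵢ as the regressor:
Σln s = 7.2034, Σ(ln s)² = 11.7199, Σln g = 6.1685, Σln s·ln g = 10.4377.
Equations: 11.7199·k + 7.2034·ln C = 10.4377;  7.2034·k + 5·ln C = 6.1685.
Δ = 11.7199·5 − (7.2034)² = 6.7102; k = (10.4377·5 − 7.2034·6.1685)/6.7102 = 1.15558, ln C = (11.7199·6.1685 − 7.2034·10.4377)/6.7102 = -0.43112.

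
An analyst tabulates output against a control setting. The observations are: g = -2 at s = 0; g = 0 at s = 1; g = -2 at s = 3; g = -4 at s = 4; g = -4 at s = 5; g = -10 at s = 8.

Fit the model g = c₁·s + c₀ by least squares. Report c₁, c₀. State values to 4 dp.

Forming AᵀA = [[115, 21]; [21, 6]] and Aᵀg = [-122, -22]ᵀ gives AᵀA·[c₁, c₀]ᵀ = Aᵀg.
Δ = 115·6 − 21² = 249.
c₁ = ((-122)·6 − 21·(-22))/249 = -90/83; c₀ = (115·(-22) − 21·(-122))/249 = 32/249.

c₁ = -1.0843, c₀ = 0.1285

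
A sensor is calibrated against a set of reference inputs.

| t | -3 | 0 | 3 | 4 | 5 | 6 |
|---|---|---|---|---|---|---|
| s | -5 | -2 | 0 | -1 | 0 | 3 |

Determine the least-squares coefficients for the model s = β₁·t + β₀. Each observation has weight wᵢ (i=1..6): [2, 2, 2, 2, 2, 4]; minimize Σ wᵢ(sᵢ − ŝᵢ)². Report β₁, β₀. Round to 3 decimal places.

Sums needed: Σwᵢ·t·t = 262, Σwᵢ·t = 42, Σwᵢ·1 = 14.
Moment sums: Σwᵢ·t·s = 94, Σwᵢ·s = -4.
Eliminating β₀: 14·(row 1) − 42·(row 2) gives 1904·β₁ = 14·94 − 42·(-4) = 1484, so β₁ = 53/68.
Then β₀ = ((-4) − 42·(53/68))/14 = -1249/476.

β₁ = 0.779, β₀ = -2.624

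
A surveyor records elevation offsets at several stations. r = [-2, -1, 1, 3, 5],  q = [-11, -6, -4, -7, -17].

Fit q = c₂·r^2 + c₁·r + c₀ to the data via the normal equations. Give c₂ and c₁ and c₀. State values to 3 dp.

c₂ = -0.813, c₁ = 1.527, c₀ = -4.326

Forming AᵀA = [[724, 144, 40]; [144, 40, 6]; [40, 6, 5]] and Aᵀq = [-542, -82, -45]ᵀ gives AᵀA·[c₂, c₁, c₀]ᵀ = Aᵀq.
Solving the 3×3 system (Gaussian elimination) gives c₂ = -2051/2522, c₁ = 1925/1261, c₀ = -5455/1261.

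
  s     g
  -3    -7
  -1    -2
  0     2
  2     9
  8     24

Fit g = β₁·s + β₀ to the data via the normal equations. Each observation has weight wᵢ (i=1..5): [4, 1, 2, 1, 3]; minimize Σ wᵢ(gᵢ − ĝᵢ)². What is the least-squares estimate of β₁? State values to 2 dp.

β₁ = 2.83

The normal equations are: 233·β₁ + 13·β₀ = 680;  13·β₁ + 11·β₀ = 55.
Δ = 233·11 − 13² = 2394.
β₁ = (680·11 − 13·55)/2394 = 2255/798; β₀ = (233·55 − 13·680)/2394 = 1325/798.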